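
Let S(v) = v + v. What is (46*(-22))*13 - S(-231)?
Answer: -12694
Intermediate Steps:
S(v) = 2*v
(46*(-22))*13 - S(-231) = (46*(-22))*13 - 2*(-231) = -1012*13 - 1*(-462) = -13156 + 462 = -12694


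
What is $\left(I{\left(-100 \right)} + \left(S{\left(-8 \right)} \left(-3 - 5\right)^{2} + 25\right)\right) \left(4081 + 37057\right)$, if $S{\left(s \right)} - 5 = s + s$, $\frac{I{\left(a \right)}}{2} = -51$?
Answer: $-32128778$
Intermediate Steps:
$I{\left(a \right)} = -102$ ($I{\left(a \right)} = 2 \left(-51\right) = -102$)
$S{\left(s \right)} = 5 + 2 s$ ($S{\left(s \right)} = 5 + \left(s + s\right) = 5 + 2 s$)
$\left(I{\left(-100 \right)} + \left(S{\left(-8 \right)} \left(-3 - 5\right)^{2} + 25\right)\right) \left(4081 + 37057\right) = \left(-102 + \left(\left(5 + 2 \left(-8\right)\right) \left(-3 - 5\right)^{2} + 25\right)\right) \left(4081 + 37057\right) = \left(-102 + \left(\left(5 - 16\right) \left(-8\right)^{2} + 25\right)\right) 41138 = \left(-102 + \left(\left(-11\right) 64 + 25\right)\right) 41138 = \left(-102 + \left(-704 + 25\right)\right) 41138 = \left(-102 - 679\right) 41138 = \left(-781\right) 41138 = -32128778$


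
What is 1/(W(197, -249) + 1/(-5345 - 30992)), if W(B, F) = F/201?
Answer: -2434579/3016038 ≈ -0.80721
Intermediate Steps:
W(B, F) = F/201 (W(B, F) = F*(1/201) = F/201)
1/(W(197, -249) + 1/(-5345 - 30992)) = 1/((1/201)*(-249) + 1/(-5345 - 30992)) = 1/(-83/67 + 1/(-36337)) = 1/(-83/67 - 1/36337) = 1/(-3016038/2434579) = -2434579/3016038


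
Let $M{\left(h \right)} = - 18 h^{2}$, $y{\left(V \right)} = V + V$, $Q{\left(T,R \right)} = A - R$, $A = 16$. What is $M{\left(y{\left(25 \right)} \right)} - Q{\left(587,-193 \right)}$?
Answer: $-45209$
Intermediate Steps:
$Q{\left(T,R \right)} = 16 - R$
$y{\left(V \right)} = 2 V$
$M{\left(y{\left(25 \right)} \right)} - Q{\left(587,-193 \right)} = - 18 \left(2 \cdot 25\right)^{2} - \left(16 - -193\right) = - 18 \cdot 50^{2} - \left(16 + 193\right) = \left(-18\right) 2500 - 209 = -45000 - 209 = -45209$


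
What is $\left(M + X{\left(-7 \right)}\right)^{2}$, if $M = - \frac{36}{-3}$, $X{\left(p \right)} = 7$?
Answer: $361$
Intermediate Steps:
$M = 12$ ($M = \left(-36\right) \left(- \frac{1}{3}\right) = 12$)
$\left(M + X{\left(-7 \right)}\right)^{2} = \left(12 + 7\right)^{2} = 19^{2} = 361$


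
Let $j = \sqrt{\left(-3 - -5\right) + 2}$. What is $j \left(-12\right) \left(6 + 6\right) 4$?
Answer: $-1152$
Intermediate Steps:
$j = 2$ ($j = \sqrt{\left(-3 + 5\right) + 2} = \sqrt{2 + 2} = \sqrt{4} = 2$)
$j \left(-12\right) \left(6 + 6\right) 4 = 2 \left(-12\right) \left(6 + 6\right) 4 = - 24 \cdot 12 \cdot 4 = \left(-24\right) 48 = -1152$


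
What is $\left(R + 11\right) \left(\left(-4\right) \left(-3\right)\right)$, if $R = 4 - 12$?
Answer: $36$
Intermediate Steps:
$R = -8$ ($R = 4 - 12 = -8$)
$\left(R + 11\right) \left(\left(-4\right) \left(-3\right)\right) = \left(-8 + 11\right) \left(\left(-4\right) \left(-3\right)\right) = 3 \cdot 12 = 36$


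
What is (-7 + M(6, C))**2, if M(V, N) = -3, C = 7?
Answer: 100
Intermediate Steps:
(-7 + M(6, C))**2 = (-7 - 3)**2 = (-10)**2 = 100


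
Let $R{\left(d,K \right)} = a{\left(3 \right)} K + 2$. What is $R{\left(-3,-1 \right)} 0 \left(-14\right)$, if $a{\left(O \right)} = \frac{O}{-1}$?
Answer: $0$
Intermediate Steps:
$a{\left(O \right)} = - O$ ($a{\left(O \right)} = O \left(-1\right) = - O$)
$R{\left(d,K \right)} = 2 - 3 K$ ($R{\left(d,K \right)} = \left(-1\right) 3 K + 2 = - 3 K + 2 = 2 - 3 K$)
$R{\left(-3,-1 \right)} 0 \left(-14\right) = \left(2 - -3\right) 0 \left(-14\right) = \left(2 + 3\right) 0 \left(-14\right) = 5 \cdot 0 \left(-14\right) = 0 \left(-14\right) = 0$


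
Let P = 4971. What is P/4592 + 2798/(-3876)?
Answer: 1604795/4449648 ≈ 0.36066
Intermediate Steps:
P/4592 + 2798/(-3876) = 4971/4592 + 2798/(-3876) = 4971*(1/4592) + 2798*(-1/3876) = 4971/4592 - 1399/1938 = 1604795/4449648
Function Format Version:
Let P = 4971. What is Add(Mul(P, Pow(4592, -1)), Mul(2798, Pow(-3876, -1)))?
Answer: Rational(1604795, 4449648) ≈ 0.36066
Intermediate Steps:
Add(Mul(P, Pow(4592, -1)), Mul(2798, Pow(-3876, -1))) = Add(Mul(4971, Pow(4592, -1)), Mul(2798, Pow(-3876, -1))) = Add(Mul(4971, Rational(1, 4592)), Mul(2798, Rational(-1, 3876))) = Add(Rational(4971, 4592), Rational(-1399, 1938)) = Rational(1604795, 4449648)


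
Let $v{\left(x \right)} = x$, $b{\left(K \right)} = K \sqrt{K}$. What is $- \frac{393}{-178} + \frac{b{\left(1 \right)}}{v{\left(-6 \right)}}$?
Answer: $\frac{545}{267} \approx 2.0412$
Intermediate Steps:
$b{\left(K \right)} = K^{\frac{3}{2}}$
$- \frac{393}{-178} + \frac{b{\left(1 \right)}}{v{\left(-6 \right)}} = - \frac{393}{-178} + \frac{1^{\frac{3}{2}}}{-6} = \left(-393\right) \left(- \frac{1}{178}\right) + 1 \left(- \frac{1}{6}\right) = \frac{393}{178} - \frac{1}{6} = \frac{545}{267}$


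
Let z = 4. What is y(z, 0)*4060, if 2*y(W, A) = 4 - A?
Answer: 8120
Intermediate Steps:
y(W, A) = 2 - A/2 (y(W, A) = (4 - A)/2 = 2 - A/2)
y(z, 0)*4060 = (2 - 1/2*0)*4060 = (2 + 0)*4060 = 2*4060 = 8120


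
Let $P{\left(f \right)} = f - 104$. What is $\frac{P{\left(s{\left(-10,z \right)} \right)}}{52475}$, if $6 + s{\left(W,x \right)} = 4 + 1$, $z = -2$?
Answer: $- \frac{21}{10495} \approx -0.002001$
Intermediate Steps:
$s{\left(W,x \right)} = -1$ ($s{\left(W,x \right)} = -6 + \left(4 + 1\right) = -6 + 5 = -1$)
$P{\left(f \right)} = -104 + f$ ($P{\left(f \right)} = f - 104 = -104 + f$)
$\frac{P{\left(s{\left(-10,z \right)} \right)}}{52475} = \frac{-104 - 1}{52475} = \left(-105\right) \frac{1}{52475} = - \frac{21}{10495}$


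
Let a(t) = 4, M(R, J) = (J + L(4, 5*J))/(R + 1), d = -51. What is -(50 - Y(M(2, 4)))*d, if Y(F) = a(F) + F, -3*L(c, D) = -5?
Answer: 6749/3 ≈ 2249.7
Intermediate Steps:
L(c, D) = 5/3 (L(c, D) = -⅓*(-5) = 5/3)
M(R, J) = (5/3 + J)/(1 + R) (M(R, J) = (J + 5/3)/(R + 1) = (5/3 + J)/(1 + R))
Y(F) = 4 + F
-(50 - Y(M(2, 4)))*d = -(50 - (4 + (5/3 + 4)/(1 + 2)))*(-51) = -(50 - (4 + (17/3)/3))*(-51) = -(50 - (4 + (⅓)*(17/3)))*(-51) = -(50 - (4 + 17/9))*(-51) = -(50 - 1*53/9)*(-51) = -(50 - 53/9)*(-51) = -397*(-51)/9 = -1*(-6749/3) = 6749/3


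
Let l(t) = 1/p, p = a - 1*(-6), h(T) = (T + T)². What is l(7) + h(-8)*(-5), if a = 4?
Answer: -12799/10 ≈ -1279.9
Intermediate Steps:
h(T) = 4*T² (h(T) = (2*T)² = 4*T²)
p = 10 (p = 4 - 1*(-6) = 4 + 6 = 10)
l(t) = ⅒ (l(t) = 1/10 = ⅒)
l(7) + h(-8)*(-5) = ⅒ + (4*(-8)²)*(-5) = ⅒ + (4*64)*(-5) = ⅒ + 256*(-5) = ⅒ - 1280 = -12799/10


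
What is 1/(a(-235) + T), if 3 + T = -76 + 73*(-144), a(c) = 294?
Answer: -1/10297 ≈ -9.7116e-5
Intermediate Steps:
T = -10591 (T = -3 + (-76 + 73*(-144)) = -3 + (-76 - 10512) = -3 - 10588 = -10591)
1/(a(-235) + T) = 1/(294 - 10591) = 1/(-10297) = -1/10297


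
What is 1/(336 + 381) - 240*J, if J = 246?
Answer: -42331679/717 ≈ -59040.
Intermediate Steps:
1/(336 + 381) - 240*J = 1/(336 + 381) - 240*246 = 1/717 - 59040 = -42331679/717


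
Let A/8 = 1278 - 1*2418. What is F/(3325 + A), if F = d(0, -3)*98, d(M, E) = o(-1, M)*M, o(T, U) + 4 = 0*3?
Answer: 0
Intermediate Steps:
A = -9120 (A = 8*(1278 - 1*2418) = 8*(1278 - 2418) = 8*(-1140) = -9120)
o(T, U) = -4 (o(T, U) = -4 + 0*3 = -4 + 0 = -4)
d(M, E) = -4*M
F = 0 (F = -4*0*98 = 0*98 = 0)
F/(3325 + A) = 0/(3325 - 9120) = 0/(-5795) = 0*(-1/5795) = 0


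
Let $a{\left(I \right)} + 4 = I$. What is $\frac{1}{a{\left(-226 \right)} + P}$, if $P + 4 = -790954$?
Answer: $- \frac{1}{791188} \approx -1.2639 \cdot 10^{-6}$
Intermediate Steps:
$P = -790958$ ($P = -4 - 790954 = -790958$)
$a{\left(I \right)} = -4 + I$
$\frac{1}{a{\left(-226 \right)} + P} = \frac{1}{\left(-4 - 226\right) - 790958} = \frac{1}{-230 - 790958} = \frac{1}{-791188} = - \frac{1}{791188}$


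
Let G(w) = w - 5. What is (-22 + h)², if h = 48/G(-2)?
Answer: 40804/49 ≈ 832.73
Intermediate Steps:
G(w) = -5 + w
h = -48/7 (h = 48/(-5 - 2) = 48/(-7) = 48*(-⅐) = -48/7 ≈ -6.8571)
(-22 + h)² = (-22 - 48/7)² = (-202/7)² = 40804/49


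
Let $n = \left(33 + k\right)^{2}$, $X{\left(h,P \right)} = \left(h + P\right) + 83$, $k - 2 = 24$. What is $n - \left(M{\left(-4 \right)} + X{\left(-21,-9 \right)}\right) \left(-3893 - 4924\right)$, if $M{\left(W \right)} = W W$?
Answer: $611854$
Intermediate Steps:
$M{\left(W \right)} = W^{2}$
$k = 26$ ($k = 2 + 24 = 26$)
$X{\left(h,P \right)} = 83 + P + h$ ($X{\left(h,P \right)} = \left(P + h\right) + 83 = 83 + P + h$)
$n = 3481$ ($n = \left(33 + 26\right)^{2} = 59^{2} = 3481$)
$n - \left(M{\left(-4 \right)} + X{\left(-21,-9 \right)}\right) \left(-3893 - 4924\right) = 3481 - \left(\left(-4\right)^{2} - -53\right) \left(-3893 - 4924\right) = 3481 - \left(16 + 53\right) \left(-8817\right) = 3481 - 69 \left(-8817\right) = 3481 - -608373 = 3481 + 608373 = 611854$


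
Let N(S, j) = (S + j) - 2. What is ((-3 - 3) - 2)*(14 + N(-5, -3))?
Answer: -32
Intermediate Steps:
N(S, j) = -2 + S + j
((-3 - 3) - 2)*(14 + N(-5, -3)) = ((-3 - 3) - 2)*(14 + (-2 - 5 - 3)) = (-6 - 2)*(14 - 10) = -8*4 = -32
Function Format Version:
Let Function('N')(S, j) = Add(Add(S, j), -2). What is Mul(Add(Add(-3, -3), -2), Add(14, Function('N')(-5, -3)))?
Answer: -32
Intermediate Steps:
Function('N')(S, j) = Add(-2, S, j)
Mul(Add(Add(-3, -3), -2), Add(14, Function('N')(-5, -3))) = Mul(Add(Add(-3, -3), -2), Add(14, Add(-2, -5, -3))) = Mul(Add(-6, -2), Add(14, -10)) = Mul(-8, 4) = -32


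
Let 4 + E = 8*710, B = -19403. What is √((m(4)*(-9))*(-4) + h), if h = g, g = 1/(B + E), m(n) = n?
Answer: √27133982449/13727 ≈ 12.000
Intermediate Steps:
E = 5676 (E = -4 + 8*710 = -4 + 5680 = 5676)
g = -1/13727 (g = 1/(-19403 + 5676) = 1/(-13727) = -1/13727 ≈ -7.2849e-5)
h = -1/13727 ≈ -7.2849e-5
√((m(4)*(-9))*(-4) + h) = √((4*(-9))*(-4) - 1/13727) = √(-36*(-4) - 1/13727) = √(144 - 1/13727) = √(1976687/13727) = √27133982449/13727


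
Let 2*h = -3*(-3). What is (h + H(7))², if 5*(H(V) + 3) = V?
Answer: 841/100 ≈ 8.4100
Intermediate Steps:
h = 9/2 (h = (-3*(-3))/2 = (½)*9 = 9/2 ≈ 4.5000)
H(V) = -3 + V/5
(h + H(7))² = (9/2 + (-3 + (⅕)*7))² = (9/2 + (-3 + 7/5))² = (9/2 - 8/5)² = (29/10)² = 841/100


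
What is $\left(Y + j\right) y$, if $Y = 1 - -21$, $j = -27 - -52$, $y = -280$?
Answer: $-13160$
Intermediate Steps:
$j = 25$ ($j = -27 + 52 = 25$)
$Y = 22$ ($Y = 1 + 21 = 22$)
$\left(Y + j\right) y = \left(22 + 25\right) \left(-280\right) = 47 \left(-280\right) = -13160$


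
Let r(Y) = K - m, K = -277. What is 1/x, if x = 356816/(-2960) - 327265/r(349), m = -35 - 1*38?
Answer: 37740/55994621 ≈ 0.00067399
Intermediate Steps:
m = -73 (m = -35 - 38 = -73)
r(Y) = -204 (r(Y) = -277 - 1*(-73) = -277 + 73 = -204)
x = 55994621/37740 (x = 356816/(-2960) - 327265/(-204) = 356816*(-1/2960) - 327265*(-1/204) = -22301/185 + 327265/204 = 55994621/37740 ≈ 1483.7)
1/x = 1/(55994621/37740) = 37740/55994621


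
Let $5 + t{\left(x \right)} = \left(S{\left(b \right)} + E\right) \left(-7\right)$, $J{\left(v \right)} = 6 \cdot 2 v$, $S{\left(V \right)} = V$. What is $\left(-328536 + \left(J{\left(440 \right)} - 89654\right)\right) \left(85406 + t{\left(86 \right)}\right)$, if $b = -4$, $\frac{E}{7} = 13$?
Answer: $-35011464720$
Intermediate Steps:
$E = 91$ ($E = 7 \cdot 13 = 91$)
$J{\left(v \right)} = 12 v$
$t{\left(x \right)} = -614$ ($t{\left(x \right)} = -5 + \left(-4 + 91\right) \left(-7\right) = -5 + 87 \left(-7\right) = -5 - 609 = -614$)
$\left(-328536 + \left(J{\left(440 \right)} - 89654\right)\right) \left(85406 + t{\left(86 \right)}\right) = \left(-328536 + \left(12 \cdot 440 - 89654\right)\right) \left(85406 - 614\right) = \left(-328536 + \left(5280 - 89654\right)\right) 84792 = \left(-328536 - 84374\right) 84792 = \left(-412910\right) 84792 = -35011464720$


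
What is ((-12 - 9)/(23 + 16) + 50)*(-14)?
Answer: -9002/13 ≈ -692.46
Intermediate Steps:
((-12 - 9)/(23 + 16) + 50)*(-14) = (-21/39 + 50)*(-14) = (-21*1/39 + 50)*(-14) = (-7/13 + 50)*(-14) = (643/13)*(-14) = -9002/13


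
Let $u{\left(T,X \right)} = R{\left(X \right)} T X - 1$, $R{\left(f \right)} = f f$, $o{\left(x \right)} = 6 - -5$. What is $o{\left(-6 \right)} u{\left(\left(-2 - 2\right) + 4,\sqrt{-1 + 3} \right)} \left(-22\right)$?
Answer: $242$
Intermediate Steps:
$o{\left(x \right)} = 11$ ($o{\left(x \right)} = 6 + 5 = 11$)
$R{\left(f \right)} = f^{2}$
$u{\left(T,X \right)} = -1 + T X^{3}$ ($u{\left(T,X \right)} = X^{2} T X - 1 = T X^{2} X - 1 = T X^{3} - 1 = -1 + T X^{3}$)
$o{\left(-6 \right)} u{\left(\left(-2 - 2\right) + 4,\sqrt{-1 + 3} \right)} \left(-22\right) = 11 \left(-1 + \left(\left(-2 - 2\right) + 4\right) \left(\sqrt{-1 + 3}\right)^{3}\right) \left(-22\right) = 11 \left(-1 + \left(-4 + 4\right) \left(\sqrt{2}\right)^{3}\right) \left(-22\right) = 11 \left(-1 + 0 \cdot 2 \sqrt{2}\right) \left(-22\right) = 11 \left(-1 + 0\right) \left(-22\right) = 11 \left(-1\right) \left(-22\right) = \left(-11\right) \left(-22\right) = 242$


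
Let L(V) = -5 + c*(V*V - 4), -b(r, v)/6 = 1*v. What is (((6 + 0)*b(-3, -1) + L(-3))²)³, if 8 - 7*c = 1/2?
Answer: 17390284781428441/7529536 ≈ 2.3096e+9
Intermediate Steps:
b(r, v) = -6*v
c = 15/14 (c = 8/7 - ⅐/2 = 8/7 - ⅐*½ = 8/7 - 1/14 = 15/14 ≈ 1.0714)
L(V) = -65/7 + 15*V²/14 (L(V) = -5 + 15*(V*V - 4)/14 = -5 + 15*(V² - 4)/14 = -5 + 15*(-4 + V²)/14 = -5 + (-30/7 + 15*V²/14) = -65/7 + 15*V²/14)
(((6 + 0)*b(-3, -1) + L(-3))²)³ = (((6 + 0)*(-6*(-1)) + (-65/7 + (15/14)*(-3)²))²)³ = ((6*6 + (-65/7 + (15/14)*9))²)³ = ((36 + (-65/7 + 135/14))²)³ = ((36 + 5/14)²)³ = ((509/14)²)³ = (259081/196)³ = 17390284781428441/7529536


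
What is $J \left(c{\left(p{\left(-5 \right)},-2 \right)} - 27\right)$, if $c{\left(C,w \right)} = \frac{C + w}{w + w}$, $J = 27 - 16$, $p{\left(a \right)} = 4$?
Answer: $- \frac{605}{2} \approx -302.5$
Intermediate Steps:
$J = 11$ ($J = 27 - 16 = 11$)
$c{\left(C,w \right)} = \frac{C + w}{2 w}$
$J \left(c{\left(p{\left(-5 \right)},-2 \right)} - 27\right) = 11 \left(\frac{4 - 2}{2 \left(-2\right)} - 27\right) = 11 \left(\frac{1}{2} \left(- \frac{1}{2}\right) 2 - 27\right) = 11 \left(- \frac{1}{2} - 27\right) = 11 \left(- \frac{55}{2}\right) = - \frac{605}{2}$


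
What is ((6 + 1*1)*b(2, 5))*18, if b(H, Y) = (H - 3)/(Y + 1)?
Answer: -21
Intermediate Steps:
b(H, Y) = (-3 + H)/(1 + Y)
((6 + 1*1)*b(2, 5))*18 = ((6 + 1*1)*((-3 + 2)/(1 + 5)))*18 = ((6 + 1)*(-1/6))*18 = (7*((⅙)*(-1)))*18 = (7*(-⅙))*18 = -7/6*18 = -21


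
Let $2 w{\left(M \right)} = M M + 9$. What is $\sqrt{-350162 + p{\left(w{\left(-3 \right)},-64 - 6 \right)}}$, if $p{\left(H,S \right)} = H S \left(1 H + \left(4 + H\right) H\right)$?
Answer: $i \sqrt{429542} \approx 655.39 i$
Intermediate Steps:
$w{\left(M \right)} = \frac{9}{2} + \frac{M^{2}}{2}$ ($w{\left(M \right)} = \frac{M M + 9}{2} = \frac{M^{2} + 9}{2} = \frac{9 + M^{2}}{2} = \frac{9}{2} + \frac{M^{2}}{2}$)
$p{\left(H,S \right)} = H S \left(H + H \left(4 + H\right)\right)$
$\sqrt{-350162 + p{\left(w{\left(-3 \right)},-64 - 6 \right)}} = \sqrt{-350162 + \left(-64 - 6\right) \left(\frac{9}{2} + \frac{\left(-3\right)^{2}}{2}\right)^{2} \left(5 + \left(\frac{9}{2} + \frac{\left(-3\right)^{2}}{2}\right)\right)} = \sqrt{-350162 + \left(-64 - 6\right) \left(\frac{9}{2} + \frac{1}{2} \cdot 9\right)^{2} \left(5 + \left(\frac{9}{2} + \frac{1}{2} \cdot 9\right)\right)} = \sqrt{-350162 - 70 \left(\frac{9}{2} + \frac{9}{2}\right)^{2} \left(5 + \left(\frac{9}{2} + \frac{9}{2}\right)\right)} = \sqrt{-350162 - 70 \cdot 9^{2} \left(5 + 9\right)} = \sqrt{-350162 - 5670 \cdot 14} = \sqrt{-350162 - 79380} = \sqrt{-429542} = i \sqrt{429542}$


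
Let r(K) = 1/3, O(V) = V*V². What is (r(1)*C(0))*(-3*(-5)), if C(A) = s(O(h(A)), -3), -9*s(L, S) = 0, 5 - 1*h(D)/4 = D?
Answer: 0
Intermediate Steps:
h(D) = 20 - 4*D
O(V) = V³
s(L, S) = 0 (s(L, S) = -⅑*0 = 0)
C(A) = 0
r(K) = ⅓
(r(1)*C(0))*(-3*(-5)) = ((⅓)*0)*(-3*(-5)) = 0*15 = 0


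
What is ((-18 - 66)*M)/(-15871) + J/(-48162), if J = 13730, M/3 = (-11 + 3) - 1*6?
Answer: -193912183/382189551 ≈ -0.50737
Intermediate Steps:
M = -42 (M = 3*((-11 + 3) - 1*6) = 3*(-8 - 6) = 3*(-14) = -42)
((-18 - 66)*M)/(-15871) + J/(-48162) = ((-18 - 66)*(-42))/(-15871) + 13730/(-48162) = -84*(-42)*(-1/15871) + 13730*(-1/48162) = 3528*(-1/15871) - 6865/24081 = -3528/15871 - 6865/24081 = -193912183/382189551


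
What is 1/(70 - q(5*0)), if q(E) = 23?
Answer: 1/47 ≈ 0.021277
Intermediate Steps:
1/(70 - q(5*0)) = 1/(70 - 1*23) = 1/(70 - 23) = 1/47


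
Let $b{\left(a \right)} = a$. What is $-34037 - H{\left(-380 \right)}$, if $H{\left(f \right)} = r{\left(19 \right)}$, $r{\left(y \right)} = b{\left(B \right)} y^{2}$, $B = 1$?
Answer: $-34398$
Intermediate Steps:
$r{\left(y \right)} = y^{2}$ ($r{\left(y \right)} = 1 y^{2} = y^{2}$)
$H{\left(f \right)} = 361$ ($H{\left(f \right)} = 19^{2} = 361$)
$-34037 - H{\left(-380 \right)} = -34037 - 361 = -34398$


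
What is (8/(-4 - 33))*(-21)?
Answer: 168/37 ≈ 4.5405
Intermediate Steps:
(8/(-4 - 33))*(-21) = (8/(-37))*(-21) = -1/37*8*(-21) = -8/37*(-21) = 168/37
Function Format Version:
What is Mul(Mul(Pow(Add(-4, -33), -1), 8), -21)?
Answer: Rational(168, 37) ≈ 4.5405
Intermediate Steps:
Mul(Mul(Pow(Add(-4, -33), -1), 8), -21) = Mul(Mul(Pow(-37, -1), 8), -21) = Mul(Mul(Rational(-1, 37), 8), -21) = Mul(Rational(-8, 37), -21) = Rational(168, 37)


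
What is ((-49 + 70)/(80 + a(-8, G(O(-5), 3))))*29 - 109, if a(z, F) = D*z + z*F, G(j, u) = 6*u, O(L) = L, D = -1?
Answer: -959/8 ≈ -119.88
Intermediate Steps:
a(z, F) = -z + F*z (a(z, F) = -z + z*F = -z + F*z)
((-49 + 70)/(80 + a(-8, G(O(-5), 3))))*29 - 109 = ((-49 + 70)/(80 - 8*(-1 + 6*3)))*29 - 109 = (21/(80 - 8*(-1 + 18)))*29 - 109 = (21/(80 - 8*17))*29 - 109 = (21/(80 - 136))*29 - 109 = (21/(-56))*29 - 109 = (21*(-1/56))*29 - 109 = -3/8*29 - 109 = -87/8 - 109 = -959/8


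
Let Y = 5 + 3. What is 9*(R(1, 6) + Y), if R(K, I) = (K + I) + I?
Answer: 189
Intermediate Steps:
R(K, I) = K + 2*I (R(K, I) = (I + K) + I = K + 2*I)
Y = 8
9*(R(1, 6) + Y) = 9*((1 + 2*6) + 8) = 9*((1 + 12) + 8) = 9*(13 + 8) = 9*21 = 189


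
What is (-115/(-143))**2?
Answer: 13225/20449 ≈ 0.64673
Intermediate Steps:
(-115/(-143))**2 = (-115*(-1/143))**2 = (115/143)**2 = 13225/20449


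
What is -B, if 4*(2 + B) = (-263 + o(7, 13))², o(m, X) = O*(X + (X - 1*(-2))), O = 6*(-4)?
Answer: -874217/4 ≈ -2.1855e+5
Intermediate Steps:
O = -24
o(m, X) = -48 - 48*X (o(m, X) = -24*(X + (X - 1*(-2))) = -24*(X + (X + 2)) = -24*(X + (2 + X)) = -24*(2 + 2*X) = -48 - 48*X)
B = 874217/4 (B = -2 + (-263 + (-48 - 48*13))²/4 = -2 + (-263 + (-48 - 624))²/4 = -2 + (-263 - 672)²/4 = -2 + (¼)*(-935)² = -2 + (¼)*874225 = -2 + 874225/4 = 874217/4 ≈ 2.1855e+5)
-B = -1*874217/4 = -874217/4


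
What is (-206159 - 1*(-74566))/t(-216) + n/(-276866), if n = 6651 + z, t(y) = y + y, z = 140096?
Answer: 18185116417/59803056 ≈ 304.08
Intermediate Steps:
t(y) = 2*y
n = 146747 (n = 6651 + 140096 = 146747)
(-206159 - 1*(-74566))/t(-216) + n/(-276866) = (-206159 - 1*(-74566))/((2*(-216))) + 146747/(-276866) = (-206159 + 74566)/(-432) + 146747*(-1/276866) = -131593*(-1/432) - 146747/276866 = 131593/432 - 146747/276866 = 18185116417/59803056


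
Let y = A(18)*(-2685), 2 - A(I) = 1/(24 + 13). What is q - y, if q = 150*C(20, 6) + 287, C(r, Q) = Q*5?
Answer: 373124/37 ≈ 10084.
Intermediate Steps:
C(r, Q) = 5*Q
A(I) = 73/37 (A(I) = 2 - 1/(24 + 13) = 2 - 1/37 = 73/37)
y = -196005/37 (y = (73/37)*(-2685) = -196005/37 ≈ -5297.4)
q = 4787 (q = 150*(5*6) + 287 = 150*30 + 287 = 4500 + 287 = 4787)
q - y = 4787 - 1*(-196005/37) = 4787 + 196005/37 = 373124/37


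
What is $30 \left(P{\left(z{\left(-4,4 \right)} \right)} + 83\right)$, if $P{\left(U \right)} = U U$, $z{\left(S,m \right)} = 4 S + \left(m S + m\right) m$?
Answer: $125370$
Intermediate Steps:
$z{\left(S,m \right)} = 4 S + m \left(m + S m\right)$ ($z{\left(S,m \right)} = 4 S + \left(S m + m\right) m = 4 S + \left(m + S m\right) m = 4 S + m \left(m + S m\right)$)
$P{\left(U \right)} = U^{2}$
$30 \left(P{\left(z{\left(-4,4 \right)} \right)} + 83\right) = 30 \left(\left(4^{2} + 4 \left(-4\right) - 4 \cdot 4^{2}\right)^{2} + 83\right) = 30 \left(\left(16 - 16 - 64\right)^{2} + 83\right) = 30 \left(\left(-64\right)^{2} + 83\right) = 30 \left(4096 + 83\right) = 30 \cdot 4179 = 125370$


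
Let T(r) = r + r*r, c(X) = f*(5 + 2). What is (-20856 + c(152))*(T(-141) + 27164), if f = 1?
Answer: -977901496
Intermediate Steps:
c(X) = 7 (c(X) = 1*(5 + 2) = 1*7 = 7)
T(r) = r + r²
(-20856 + c(152))*(T(-141) + 27164) = (-20856 + 7)*(-141*(1 - 141) + 27164) = -20849*(-141*(-140) + 27164) = -20849*(19740 + 27164) = -20849*46904 = -977901496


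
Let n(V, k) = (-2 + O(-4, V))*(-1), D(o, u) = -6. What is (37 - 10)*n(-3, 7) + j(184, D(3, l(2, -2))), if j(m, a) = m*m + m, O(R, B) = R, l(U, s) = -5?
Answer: 34202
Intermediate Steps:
n(V, k) = 6 (n(V, k) = (-2 - 4)*(-1) = -6*(-1) = 6)
j(m, a) = m + m² (j(m, a) = m² + m = m + m²)
(37 - 10)*n(-3, 7) + j(184, D(3, l(2, -2))) = (37 - 10)*6 + 184*(1 + 184) = 27*6 + 184*185 = 162 + 34040 = 34202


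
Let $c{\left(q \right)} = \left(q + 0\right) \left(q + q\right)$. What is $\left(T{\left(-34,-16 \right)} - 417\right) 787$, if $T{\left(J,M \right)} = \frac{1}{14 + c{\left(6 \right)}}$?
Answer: $- \frac{28222607}{86} \approx -3.2817 \cdot 10^{5}$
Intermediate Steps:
$c{\left(q \right)} = 2 q^{2}$ ($c{\left(q \right)} = q 2 q = 2 q^{2}$)
$T{\left(J,M \right)} = \frac{1}{86}$ ($T{\left(J,M \right)} = \frac{1}{14 + 2 \cdot 6^{2}} = \frac{1}{14 + 2 \cdot 36} = \frac{1}{14 + 72} = \frac{1}{86}$)
$\left(T{\left(-34,-16 \right)} - 417\right) 787 = \left(\frac{1}{86} - 417\right) 787 = \left(- \frac{35861}{86}\right) 787 = - \frac{28222607}{86}$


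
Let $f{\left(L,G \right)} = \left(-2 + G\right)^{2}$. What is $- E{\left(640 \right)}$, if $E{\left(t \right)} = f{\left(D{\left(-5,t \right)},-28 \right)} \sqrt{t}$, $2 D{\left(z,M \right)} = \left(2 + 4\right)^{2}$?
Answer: $- 7200 \sqrt{10} \approx -22768.0$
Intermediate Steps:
$D{\left(z,M \right)} = 18$ ($D{\left(z,M \right)} = \frac{\left(2 + 4\right)^{2}}{2} = \frac{6^{2}}{2} = \frac{1}{2} \cdot 36 = 18$)
$E{\left(t \right)} = 900 \sqrt{t}$ ($E{\left(t \right)} = \left(-2 - 28\right)^{2} \sqrt{t} = \left(-30\right)^{2} \sqrt{t} = 900 \sqrt{t}$)
$- E{\left(640 \right)} = - 900 \sqrt{640} = - 900 \cdot 8 \sqrt{10} = - 7200 \sqrt{10}$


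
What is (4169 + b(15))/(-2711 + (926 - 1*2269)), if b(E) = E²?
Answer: -2197/2027 ≈ -1.0839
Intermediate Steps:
(4169 + b(15))/(-2711 + (926 - 1*2269)) = (4169 + 15²)/(-2711 + (926 - 1*2269)) = (4169 + 225)/(-2711 + (926 - 2269)) = 4394/(-2711 - 1343) = 4394/(-4054) = 4394*(-1/4054) = -2197/2027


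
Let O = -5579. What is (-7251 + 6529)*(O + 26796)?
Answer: -15318674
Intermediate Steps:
(-7251 + 6529)*(O + 26796) = (-7251 + 6529)*(-5579 + 26796) = -722*21217 = -15318674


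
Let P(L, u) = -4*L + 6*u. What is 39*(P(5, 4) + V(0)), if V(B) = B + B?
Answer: 156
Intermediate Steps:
V(B) = 2*B
39*(P(5, 4) + V(0)) = 39*((-4*5 + 6*4) + 2*0) = 39*((-20 + 24) + 0) = 39*(4 + 0) = 39*4 = 156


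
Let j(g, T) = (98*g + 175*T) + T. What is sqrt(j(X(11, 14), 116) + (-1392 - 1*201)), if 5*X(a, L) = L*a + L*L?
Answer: sqrt(25683) ≈ 160.26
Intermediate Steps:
X(a, L) = L**2/5 + L*a/5 (X(a, L) = (L*a + L*L)/5 = (L*a + L**2)/5 = (L**2 + L*a)/5 = L**2/5 + L*a/5)
j(g, T) = 98*g + 176*T
sqrt(j(X(11, 14), 116) + (-1392 - 1*201)) = sqrt((98*((1/5)*14*(14 + 11)) + 176*116) + (-1392 - 1*201)) = sqrt((98*((1/5)*14*25) + 20416) + (-1392 - 201)) = sqrt((98*70 + 20416) - 1593) = sqrt((6860 + 20416) - 1593) = sqrt(27276 - 1593) = sqrt(25683)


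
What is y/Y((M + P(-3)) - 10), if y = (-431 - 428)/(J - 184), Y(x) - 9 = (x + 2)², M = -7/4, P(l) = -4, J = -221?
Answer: 13744/1283445 ≈ 0.010709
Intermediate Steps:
M = -7/4 (M = -7*¼ = -7/4 ≈ -1.7500)
Y(x) = 9 + (2 + x)² (Y(x) = 9 + (x + 2)² = 9 + (2 + x)²)
y = 859/405 (y = (-431 - 428)/(-221 - 184) = -859/(-405) = -859*(-1/405) = 859/405 ≈ 2.1210)
y/Y((M + P(-3)) - 10) = 859/(405*(9 + (2 + ((-7/4 - 4) - 10))²)) = 859/(405*(9 + (2 + (-23/4 - 10))²)) = 859/(405*(9 + (2 - 63/4)²)) = 859/(405*(9 + (-55/4)²)) = 859/(405*(9 + 3025/16)) = 859/(405*(3169/16)) = (859/405)*(16/3169) = 13744/1283445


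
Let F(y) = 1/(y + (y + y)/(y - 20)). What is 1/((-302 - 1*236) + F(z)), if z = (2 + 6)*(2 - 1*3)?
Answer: -52/27983 ≈ -0.0018583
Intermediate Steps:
z = -8 (z = 8*(2 - 3) = 8*(-1) = -8)
F(y) = 1/(y + 2*y/(-20 + y)) (F(y) = 1/(y + (2*y)/(-20 + y)) = 1/(y + 2*y/(-20 + y)))
1/((-302 - 1*236) + F(z)) = 1/((-302 - 1*236) + (-20 - 8)/((-8)*(-18 - 8))) = 1/((-302 - 236) - ⅛*(-28)/(-26)) = 1/(-538 - ⅛*(-1/26)*(-28)) = 1/(-538 - 7/52) = 1/(-27983/52) = -52/27983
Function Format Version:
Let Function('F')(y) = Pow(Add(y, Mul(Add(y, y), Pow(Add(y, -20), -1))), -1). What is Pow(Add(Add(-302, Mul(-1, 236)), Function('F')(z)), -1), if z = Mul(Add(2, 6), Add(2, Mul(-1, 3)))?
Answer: Rational(-52, 27983) ≈ -0.0018583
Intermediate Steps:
z = -8 (z = Mul(8, Add(2, -3)) = Mul(8, -1) = -8)
Function('F')(y) = Pow(Add(y, Mul(2, y, Pow(Add(-20, y), -1))), -1) (Function('F')(y) = Pow(Add(y, Mul(Mul(2, y), Pow(Add(-20, y), -1))), -1) = Pow(Add(y, Mul(2, y, Pow(Add(-20, y), -1))), -1))
Pow(Add(Add(-302, Mul(-1, 236)), Function('F')(z)), -1) = Pow(Add(Add(-302, Mul(-1, 236)), Mul(Pow(-8, -1), Pow(Add(-18, -8), -1), Add(-20, -8))), -1) = Pow(Add(Add(-302, -236), Mul(Rational(-1, 8), Pow(-26, -1), -28)), -1) = Pow(Add(-538, Mul(Rational(-1, 8), Rational(-1, 26), -28)), -1) = Pow(Add(-538, Rational(-7, 52)), -1) = Pow(Rational(-27983, 52), -1) = Rational(-52, 27983)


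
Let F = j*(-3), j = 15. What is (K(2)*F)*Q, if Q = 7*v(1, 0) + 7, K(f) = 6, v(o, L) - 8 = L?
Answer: -17010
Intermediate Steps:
v(o, L) = 8 + L
F = -45 (F = 15*(-3) = -45)
Q = 63 (Q = 7*(8 + 0) + 7 = 7*8 + 7 = 56 + 7 = 63)
(K(2)*F)*Q = (6*(-45))*63 = -270*63 = -17010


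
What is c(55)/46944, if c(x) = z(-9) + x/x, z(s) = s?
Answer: -1/5868 ≈ -0.00017042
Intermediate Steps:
c(x) = -8 (c(x) = -9 + x/x = -9 + 1 = -8)
c(55)/46944 = -8/46944 = -8*1/46944 = -1/5868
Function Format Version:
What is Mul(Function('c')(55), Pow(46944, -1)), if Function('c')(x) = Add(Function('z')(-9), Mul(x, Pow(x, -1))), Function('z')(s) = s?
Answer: Rational(-1, 5868) ≈ -0.00017042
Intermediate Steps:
Function('c')(x) = -8 (Function('c')(x) = Add(-9, Mul(x, Pow(x, -1))) = Add(-9, 1) = -8)
Mul(Function('c')(55), Pow(46944, -1)) = Mul(-8, Pow(46944, -1)) = Mul(-8, Rational(1, 46944)) = Rational(-1, 5868)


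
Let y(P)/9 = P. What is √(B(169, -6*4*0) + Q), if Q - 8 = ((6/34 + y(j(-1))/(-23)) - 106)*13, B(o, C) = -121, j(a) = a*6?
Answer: 15*I*√990794/391 ≈ 38.186*I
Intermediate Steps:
j(a) = 6*a
y(P) = 9*P
Q = -522839/391 (Q = 8 + ((6/34 + (9*(6*(-1)))/(-23)) - 106)*13 = 8 + ((6*(1/34) + (9*(-6))*(-1/23)) - 106)*13 = 8 + ((3/17 - 54*(-1/23)) - 106)*13 = 8 + ((3/17 + 54/23) - 106)*13 = 8 + (987/391 - 106)*13 = 8 - 40459/391*13 = 8 - 525967/391 = -522839/391 ≈ -1337.2)
√(B(169, -6*4*0) + Q) = √(-121 - 522839/391) = √(-570150/391) = 15*I*√990794/391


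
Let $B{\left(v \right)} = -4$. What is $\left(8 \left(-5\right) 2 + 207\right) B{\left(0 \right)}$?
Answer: $-508$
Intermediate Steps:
$\left(8 \left(-5\right) 2 + 207\right) B{\left(0 \right)} = \left(8 \left(-5\right) 2 + 207\right) \left(-4\right) = \left(\left(-40\right) 2 + 207\right) \left(-4\right) = \left(-80 + 207\right) \left(-4\right) = 127 \left(-4\right) = -508$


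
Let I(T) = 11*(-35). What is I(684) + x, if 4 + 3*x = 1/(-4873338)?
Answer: -5648198743/14620014 ≈ -386.33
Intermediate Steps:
x = -19493353/14620014 (x = -4/3 + (⅓)/(-4873338) = -4/3 + (⅓)*(-1/4873338) = -4/3 - 1/14620014 = -19493353/14620014 ≈ -1.3333)
I(T) = -385
I(684) + x = -385 - 19493353/14620014 = -5648198743/14620014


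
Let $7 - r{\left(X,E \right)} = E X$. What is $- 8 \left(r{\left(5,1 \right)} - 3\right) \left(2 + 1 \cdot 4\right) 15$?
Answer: $720$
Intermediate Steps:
$r{\left(X,E \right)} = 7 - E X$
$- 8 \left(r{\left(5,1 \right)} - 3\right) \left(2 + 1 \cdot 4\right) 15 = - 8 \left(\left(7 - 1 \cdot 5\right) - 3\right) \left(2 + 1 \cdot 4\right) 15 = - 8 \left(\left(7 - 5\right) - 3\right) \left(2 + 4\right) 15 = - 8 \left(2 - 3\right) 6 \cdot 15 = - 8 \left(\left(-1\right) 6\right) 15 = \left(-8\right) \left(-6\right) 15 = 48 \cdot 15 = 720$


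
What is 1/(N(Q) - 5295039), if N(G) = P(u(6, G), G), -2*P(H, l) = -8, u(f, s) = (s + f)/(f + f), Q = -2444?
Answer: -1/5295035 ≈ -1.8886e-7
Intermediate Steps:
u(f, s) = (f + s)/(2*f) (u(f, s) = (f + s)/((2*f)) = (f + s)*(1/(2*f)) = (f + s)/(2*f))
P(H, l) = 4 (P(H, l) = -1/2*(-8) = 4)
N(G) = 4
1/(N(Q) - 5295039) = 1/(4 - 5295039) = 1/(-5295035) = -1/5295035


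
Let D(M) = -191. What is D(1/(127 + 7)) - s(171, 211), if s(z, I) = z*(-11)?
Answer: 1690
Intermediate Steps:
s(z, I) = -11*z
D(1/(127 + 7)) - s(171, 211) = -191 - (-11)*171 = -191 - 1*(-1881) = -191 + 1881 = 1690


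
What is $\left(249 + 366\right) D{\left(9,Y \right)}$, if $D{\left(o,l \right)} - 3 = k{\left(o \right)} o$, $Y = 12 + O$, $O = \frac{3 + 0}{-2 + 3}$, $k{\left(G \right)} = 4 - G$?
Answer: $-25830$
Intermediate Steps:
$O = 3$ ($O = \frac{3}{1} = 3 \cdot 1 = 3$)
$Y = 15$ ($Y = 12 + 3 = 15$)
$D{\left(o,l \right)} = 3 + o \left(4 - o\right)$ ($D{\left(o,l \right)} = 3 + \left(4 - o\right) o = 3 + o \left(4 - o\right)$)
$\left(249 + 366\right) D{\left(9,Y \right)} = \left(249 + 366\right) \left(3 - 9 \left(-4 + 9\right)\right) = 615 \left(3 - 9 \cdot 5\right) = 615 \left(3 - 45\right) = 615 \left(-42\right) = -25830$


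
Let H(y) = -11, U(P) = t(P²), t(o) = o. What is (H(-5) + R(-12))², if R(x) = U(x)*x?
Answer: 3024121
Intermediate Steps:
U(P) = P²
R(x) = x³ (R(x) = x²*x = x³)
(H(-5) + R(-12))² = (-11 + (-12)³)² = (-11 - 1728)² = (-1739)² = 3024121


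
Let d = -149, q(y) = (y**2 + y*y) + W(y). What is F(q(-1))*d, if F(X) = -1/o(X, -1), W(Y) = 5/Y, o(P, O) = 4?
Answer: 149/4 ≈ 37.250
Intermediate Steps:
q(y) = 2*y**2 + 5/y (q(y) = (y**2 + y*y) + 5/y = (y**2 + y**2) + 5/y = 2*y**2 + 5/y)
F(X) = -1/4
F(q(-1))*d = -1/4*(-149) = 149/4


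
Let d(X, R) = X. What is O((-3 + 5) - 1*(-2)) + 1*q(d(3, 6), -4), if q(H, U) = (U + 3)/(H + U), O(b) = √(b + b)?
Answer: 1 + 2*√2 ≈ 3.8284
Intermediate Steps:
O(b) = √2*√b (O(b) = √(2*b) = √2*√b)
q(H, U) = (3 + U)/(H + U)
O((-3 + 5) - 1*(-2)) + 1*q(d(3, 6), -4) = √2*√((-3 + 5) - 1*(-2)) + 1*((3 - 4)/(3 - 4)) = √2*√(2 + 2) + 1*(-1/(-1)) = √2*√4 + 1*(-1*(-1)) = √2*2 + 1*1 = 2*√2 + 1 = 1 + 2*√2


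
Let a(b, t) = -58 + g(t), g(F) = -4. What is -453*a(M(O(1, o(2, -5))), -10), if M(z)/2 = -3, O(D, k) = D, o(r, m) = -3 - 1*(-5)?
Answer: 28086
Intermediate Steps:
o(r, m) = 2 (o(r, m) = -3 + 5 = 2)
M(z) = -6 (M(z) = 2*(-3) = -6)
a(b, t) = -62 (a(b, t) = -58 - 4 = -62)
-453*a(M(O(1, o(2, -5))), -10) = -453*(-62) = 28086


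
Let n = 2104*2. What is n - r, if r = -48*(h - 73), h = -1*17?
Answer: -112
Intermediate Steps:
h = -17
n = 4208
r = 4320 (r = -48*(-17 - 73) = -48*(-90) = 4320)
n - r = 4208 - 1*4320 = 4208 - 4320 = -112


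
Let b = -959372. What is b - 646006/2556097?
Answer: -2452248537090/2556097 ≈ -9.5937e+5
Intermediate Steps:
b - 646006/2556097 = -959372 - 646006/2556097 = -2452248537090/2556097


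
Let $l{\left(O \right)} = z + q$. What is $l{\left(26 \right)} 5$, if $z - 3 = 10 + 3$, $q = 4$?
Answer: $100$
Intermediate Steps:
$z = 16$ ($z = 3 + \left(10 + 3\right) = 3 + 13 = 16$)
$l{\left(O \right)} = 20$ ($l{\left(O \right)} = 16 + 4 = 20$)
$l{\left(26 \right)} 5 = 20 \cdot 5 = 100$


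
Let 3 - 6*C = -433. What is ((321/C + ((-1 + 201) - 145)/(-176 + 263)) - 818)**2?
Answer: 237727582785889/359709156 ≈ 6.6089e+5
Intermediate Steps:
C = 218/3 (C = 1/2 - 1/6*(-433) = 1/2 + 433/6 = 218/3 ≈ 72.667)
((321/C + ((-1 + 201) - 145)/(-176 + 263)) - 818)**2 = ((321/(218/3) + ((-1 + 201) - 145)/(-176 + 263)) - 818)**2 = ((321*(3/218) + (200 - 145)/87) - 818)**2 = ((963/218 + 55*(1/87)) - 818)**2 = ((963/218 + 55/87) - 818)**2 = (95771/18966 - 818)**2 = (-15418417/18966)**2 = 237727582785889/359709156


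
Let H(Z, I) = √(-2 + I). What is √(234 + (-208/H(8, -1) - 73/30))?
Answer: √(208410 + 62400*I*√3)/30 ≈ 15.691 + 3.8267*I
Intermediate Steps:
√(234 + (-208/H(8, -1) - 73/30)) = √(234 + (-208/√(-2 - 1) - 73/30)) = √(234 + (-208*(-I*√3/3) - 73*1/30)) = √(234 + (-208*(-I*√3/3) - 73/30)) = √(234 + (-(-208)*I*√3/3 - 73/30)) = √(234 + (208*I*√3/3 - 73/30)) = √(234 + (-73/30 + 208*I*√3/3)) = √(6947/30 + 208*I*√3/3)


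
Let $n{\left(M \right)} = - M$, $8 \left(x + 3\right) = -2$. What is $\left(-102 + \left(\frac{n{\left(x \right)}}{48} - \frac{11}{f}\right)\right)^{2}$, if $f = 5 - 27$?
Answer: $\frac{379275625}{36864} \approx 10289.0$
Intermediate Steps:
$x = - \frac{13}{4}$ ($x = -3 + \frac{1}{8} \left(-2\right) = -3 - \frac{1}{4} = - \frac{13}{4} \approx -3.25$)
$f = -22$ ($f = 5 - 27 = -22$)
$\left(-102 + \left(\frac{n{\left(x \right)}}{48} - \frac{11}{f}\right)\right)^{2} = \left(-102 + \left(\frac{\left(-1\right) \left(- \frac{13}{4}\right)}{48} - \frac{11}{-22}\right)\right)^{2} = \left(-102 + \left(\frac{13}{4} \cdot \frac{1}{48} - - \frac{1}{2}\right)\right)^{2} = \left(-102 + \left(\frac{13}{192} + \frac{1}{2}\right)\right)^{2} = \left(-102 + \frac{109}{192}\right)^{2} = \left(- \frac{19475}{192}\right)^{2} = \frac{379275625}{36864}$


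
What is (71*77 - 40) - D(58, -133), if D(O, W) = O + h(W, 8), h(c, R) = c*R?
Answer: 6433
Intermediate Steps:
h(c, R) = R*c
D(O, W) = O + 8*W
(71*77 - 40) - D(58, -133) = (71*77 - 40) - (58 + 8*(-133)) = (5467 - 40) - (58 - 1064) = 5427 - 1*(-1006) = 5427 + 1006 = 6433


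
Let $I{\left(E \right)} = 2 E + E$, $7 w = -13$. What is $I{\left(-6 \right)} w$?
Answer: $\frac{234}{7} \approx 33.429$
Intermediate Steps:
$w = - \frac{13}{7}$ ($w = \frac{1}{7} \left(-13\right) = - \frac{13}{7} \approx -1.8571$)
$I{\left(E \right)} = 3 E$
$I{\left(-6 \right)} w = 3 \left(-6\right) \left(- \frac{13}{7}\right) = \left(-18\right) \left(- \frac{13}{7}\right) = \frac{234}{7}$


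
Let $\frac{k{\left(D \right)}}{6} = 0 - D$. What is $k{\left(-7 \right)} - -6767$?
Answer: $6809$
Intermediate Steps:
$k{\left(D \right)} = - 6 D$ ($k{\left(D \right)} = 6 \left(0 - D\right) = 6 \left(- D\right) = - 6 D$)
$k{\left(-7 \right)} - -6767 = \left(-6\right) \left(-7\right) - -6767 = 42 + 6767 = 6809$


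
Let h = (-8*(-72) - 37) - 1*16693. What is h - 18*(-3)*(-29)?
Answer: -17720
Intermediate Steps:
h = -16154 (h = (576 - 37) - 16693 = 539 - 16693 = -16154)
h - 18*(-3)*(-29) = -16154 - 18*(-3)*(-29) = -16154 - (-54)*(-29) = -16154 - 1*1566 = -16154 - 1566 = -17720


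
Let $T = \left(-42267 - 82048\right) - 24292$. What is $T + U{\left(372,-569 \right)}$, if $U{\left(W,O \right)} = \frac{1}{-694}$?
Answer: $- \frac{103133259}{694} \approx -1.4861 \cdot 10^{5}$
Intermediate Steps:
$U{\left(W,O \right)} = - \frac{1}{694}$
$T = -148607$ ($T = \left(-42267 - 82048\right) - 24292 = -124315 - 24292 = -148607$)
$T + U{\left(372,-569 \right)} = -148607 - \frac{1}{694} = - \frac{103133259}{694}$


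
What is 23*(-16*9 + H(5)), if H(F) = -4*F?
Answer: -3772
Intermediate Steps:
23*(-16*9 + H(5)) = 23*(-16*9 - 4*5) = 23*(-144 - 20) = 23*(-164) = -3772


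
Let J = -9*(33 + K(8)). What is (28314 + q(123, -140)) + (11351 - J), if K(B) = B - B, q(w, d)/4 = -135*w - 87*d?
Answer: 22262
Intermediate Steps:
q(w, d) = -540*w - 348*d (q(w, d) = 4*(-135*w - 87*d) = -540*w - 348*d)
K(B) = 0
J = -297 (J = -9*(33 + 0) = -9*33 = -297)
(28314 + q(123, -140)) + (11351 - J) = (28314 + (-540*123 - 348*(-140))) + (11351 - 1*(-297)) = (28314 + (-66420 + 48720)) + (11351 + 297) = (28314 - 17700) + 11648 = 10614 + 11648 = 22262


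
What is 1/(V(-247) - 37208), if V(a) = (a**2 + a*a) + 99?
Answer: 1/84909 ≈ 1.1777e-5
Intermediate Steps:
V(a) = 99 + 2*a**2 (V(a) = (a**2 + a**2) + 99 = 2*a**2 + 99 = 99 + 2*a**2)
1/(V(-247) - 37208) = 1/((99 + 2*(-247)**2) - 37208) = 1/((99 + 2*61009) - 37208) = 1/((99 + 122018) - 37208) = 1/(122117 - 37208) = 1/84909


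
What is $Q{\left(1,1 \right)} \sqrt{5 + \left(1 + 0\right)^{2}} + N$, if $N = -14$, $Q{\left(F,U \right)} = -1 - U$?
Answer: $-14 - 2 \sqrt{6} \approx -18.899$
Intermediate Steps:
$Q{\left(1,1 \right)} \sqrt{5 + \left(1 + 0\right)^{2}} + N = \left(-1 - 1\right) \sqrt{5 + \left(1 + 0\right)^{2}} - 14 = \left(-1 - 1\right) \sqrt{5 + 1^{2}} - 14 = - 2 \sqrt{5 + 1} - 14 = - 2 \sqrt{6} - 14 = -14 - 2 \sqrt{6}$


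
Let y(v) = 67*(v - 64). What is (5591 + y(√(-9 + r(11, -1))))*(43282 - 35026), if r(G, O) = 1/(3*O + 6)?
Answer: 10757568 + 184384*I*√78 ≈ 1.0758e+7 + 1.6284e+6*I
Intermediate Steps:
r(G, O) = 1/(6 + 3*O)
y(v) = -4288 + 67*v (y(v) = 67*(-64 + v) = -4288 + 67*v)
(5591 + y(√(-9 + r(11, -1))))*(43282 - 35026) = (5591 + (-4288 + 67*√(-9 + 1/(3*(2 - 1)))))*(43282 - 35026) = (5591 + (-4288 + 67*√(-9 + (⅓)/1)))*8256 = (5591 + (-4288 + 67*√(-9 + (⅓)*1)))*8256 = (5591 + (-4288 + 67*√(-9 + ⅓)))*8256 = (5591 + (-4288 + 67*√(-26/3)))*8256 = (5591 + (-4288 + 67*(I*√78/3)))*8256 = (5591 + (-4288 + 67*I*√78/3))*8256 = (1303 + 67*I*√78/3)*8256 = 10757568 + 184384*I*√78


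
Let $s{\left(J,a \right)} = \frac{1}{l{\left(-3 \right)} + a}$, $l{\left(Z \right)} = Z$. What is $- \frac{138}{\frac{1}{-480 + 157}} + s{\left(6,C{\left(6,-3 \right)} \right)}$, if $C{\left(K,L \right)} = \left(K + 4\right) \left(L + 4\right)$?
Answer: $\frac{312019}{7} \approx 44574.0$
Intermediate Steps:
$C{\left(K,L \right)} = \left(4 + K\right) \left(4 + L\right)$
$s{\left(J,a \right)} = \frac{1}{-3 + a}$
$- \frac{138}{\frac{1}{-480 + 157}} + s{\left(6,C{\left(6,-3 \right)} \right)} = - \frac{138}{\frac{1}{-480 + 157}} + \frac{1}{-3 + \left(16 + 4 \cdot 6 + 4 \left(-3\right) + 6 \left(-3\right)\right)} = - \frac{138}{\frac{1}{-323}} + \frac{1}{-3 + \left(16 + 24 - 12 - 18\right)} = - \frac{138}{- \frac{1}{323}} + \frac{1}{-3 + 10} = \left(-138\right) \left(-323\right) + \frac{1}{7} = 44574 + \frac{1}{7} = \frac{312019}{7}$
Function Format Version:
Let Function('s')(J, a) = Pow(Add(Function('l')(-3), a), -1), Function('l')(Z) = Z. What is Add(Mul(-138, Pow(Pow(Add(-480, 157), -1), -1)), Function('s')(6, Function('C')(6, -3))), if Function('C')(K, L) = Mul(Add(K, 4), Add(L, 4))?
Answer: Rational(312019, 7) ≈ 44574.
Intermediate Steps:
Function('C')(K, L) = Mul(Add(4, K), Add(4, L))
Function('s')(J, a) = Pow(Add(-3, a), -1)
Add(Mul(-138, Pow(Pow(Add(-480, 157), -1), -1)), Function('s')(6, Function('C')(6, -3))) = Add(Mul(-138, Pow(Pow(Add(-480, 157), -1), -1)), Pow(Add(-3, Add(16, Mul(4, 6), Mul(4, -3), Mul(6, -3))), -1)) = Add(Mul(-138, Pow(Pow(-323, -1), -1)), Pow(Add(-3, Add(16, 24, -12, -18)), -1)) = Add(Mul(-138, Pow(Rational(-1, 323), -1)), Pow(Add(-3, 10), -1)) = Add(Mul(-138, -323), Pow(7, -1)) = Add(44574, Rational(1, 7)) = Rational(312019, 7)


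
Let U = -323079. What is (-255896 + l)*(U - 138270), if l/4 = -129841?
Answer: 357665425740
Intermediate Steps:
l = -519364 (l = 4*(-129841) = -519364)
(-255896 + l)*(U - 138270) = (-255896 - 519364)*(-323079 - 138270) = -775260*(-461349) = 357665425740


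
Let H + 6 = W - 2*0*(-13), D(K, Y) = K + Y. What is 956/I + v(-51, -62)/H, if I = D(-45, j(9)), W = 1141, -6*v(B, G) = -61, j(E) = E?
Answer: -542347/20430 ≈ -26.547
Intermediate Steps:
v(B, G) = 61/6 (v(B, G) = -1/6*(-61) = 61/6)
H = 1135 (H = -6 + (1141 - 2*0*(-13)) = -6 + (1141 + 0*(-13)) = -6 + (1141 + 0) = -6 + 1141 = 1135)
I = -36 (I = -45 + 9 = -36)
956/I + v(-51, -62)/H = 956/(-36) + (61/6)/1135 = 956*(-1/36) + (61/6)*(1/1135) = -239/9 + 61/6810 = -542347/20430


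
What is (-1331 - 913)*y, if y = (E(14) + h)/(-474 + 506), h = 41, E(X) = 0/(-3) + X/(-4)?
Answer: -42075/16 ≈ -2629.7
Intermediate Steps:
E(X) = -X/4 (E(X) = 0*(-⅓) + X*(-¼) = 0 - X/4 = -X/4)
y = 75/64 (y = (-¼*14 + 41)/(-474 + 506) = (-7/2 + 41)/32 = (75/2)*(1/32) = 75/64 ≈ 1.1719)
(-1331 - 913)*y = (-1331 - 913)*(75/64) = -2244*75/64 = -42075/16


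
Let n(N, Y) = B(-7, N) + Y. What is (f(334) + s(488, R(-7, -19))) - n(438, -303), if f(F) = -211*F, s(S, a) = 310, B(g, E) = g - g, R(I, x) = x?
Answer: -69861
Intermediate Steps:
B(g, E) = 0
n(N, Y) = Y (n(N, Y) = 0 + Y = Y)
(f(334) + s(488, R(-7, -19))) - n(438, -303) = (-211*334 + 310) - 1*(-303) = (-70474 + 310) + 303 = -70164 + 303 = -69861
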